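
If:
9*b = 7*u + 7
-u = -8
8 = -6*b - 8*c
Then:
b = 7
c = -25/4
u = 8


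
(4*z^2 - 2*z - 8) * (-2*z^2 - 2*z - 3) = -8*z^4 - 4*z^3 + 8*z^2 + 22*z + 24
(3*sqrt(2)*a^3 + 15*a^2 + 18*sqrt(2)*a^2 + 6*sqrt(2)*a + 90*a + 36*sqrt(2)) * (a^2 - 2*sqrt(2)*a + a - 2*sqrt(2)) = 3*sqrt(2)*a^5 + 3*a^4 + 21*sqrt(2)*a^4 - 6*sqrt(2)*a^3 + 21*a^3 - 168*sqrt(2)*a^2 - 6*a^2 - 144*sqrt(2)*a - 168*a - 144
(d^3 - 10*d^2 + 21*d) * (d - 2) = d^4 - 12*d^3 + 41*d^2 - 42*d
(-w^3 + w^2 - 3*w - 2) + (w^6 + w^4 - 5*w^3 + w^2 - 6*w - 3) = w^6 + w^4 - 6*w^3 + 2*w^2 - 9*w - 5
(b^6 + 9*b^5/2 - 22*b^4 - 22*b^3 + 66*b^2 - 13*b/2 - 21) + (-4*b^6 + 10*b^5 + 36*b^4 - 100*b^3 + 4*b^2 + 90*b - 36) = -3*b^6 + 29*b^5/2 + 14*b^4 - 122*b^3 + 70*b^2 + 167*b/2 - 57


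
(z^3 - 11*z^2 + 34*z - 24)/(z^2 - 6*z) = z - 5 + 4/z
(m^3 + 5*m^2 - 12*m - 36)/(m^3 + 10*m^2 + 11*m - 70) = (m^3 + 5*m^2 - 12*m - 36)/(m^3 + 10*m^2 + 11*m - 70)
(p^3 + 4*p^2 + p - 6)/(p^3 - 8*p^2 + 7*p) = (p^2 + 5*p + 6)/(p*(p - 7))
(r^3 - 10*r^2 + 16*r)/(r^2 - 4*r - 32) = r*(r - 2)/(r + 4)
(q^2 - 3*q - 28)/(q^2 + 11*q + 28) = (q - 7)/(q + 7)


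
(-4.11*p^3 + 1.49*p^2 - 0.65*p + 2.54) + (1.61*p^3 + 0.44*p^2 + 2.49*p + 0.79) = -2.5*p^3 + 1.93*p^2 + 1.84*p + 3.33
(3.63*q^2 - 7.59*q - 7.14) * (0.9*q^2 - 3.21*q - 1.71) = 3.267*q^4 - 18.4833*q^3 + 11.7306*q^2 + 35.8983*q + 12.2094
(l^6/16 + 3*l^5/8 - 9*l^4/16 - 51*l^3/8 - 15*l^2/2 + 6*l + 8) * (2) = l^6/8 + 3*l^5/4 - 9*l^4/8 - 51*l^3/4 - 15*l^2 + 12*l + 16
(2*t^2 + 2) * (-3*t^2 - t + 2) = -6*t^4 - 2*t^3 - 2*t^2 - 2*t + 4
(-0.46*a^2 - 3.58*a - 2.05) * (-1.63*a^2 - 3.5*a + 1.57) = 0.7498*a^4 + 7.4454*a^3 + 15.1493*a^2 + 1.5544*a - 3.2185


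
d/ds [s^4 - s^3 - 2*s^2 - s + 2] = 4*s^3 - 3*s^2 - 4*s - 1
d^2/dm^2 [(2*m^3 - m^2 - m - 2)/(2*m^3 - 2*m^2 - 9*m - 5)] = 4*(2*m^6 + 48*m^5 + 15*m^4 + 66*m^3 + 162*m^2 + 6*m - 61)/(8*m^9 - 24*m^8 - 84*m^7 + 148*m^6 + 498*m^5 - 6*m^4 - 1119*m^3 - 1365*m^2 - 675*m - 125)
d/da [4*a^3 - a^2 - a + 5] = 12*a^2 - 2*a - 1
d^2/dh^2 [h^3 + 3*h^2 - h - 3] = 6*h + 6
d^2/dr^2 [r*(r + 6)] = 2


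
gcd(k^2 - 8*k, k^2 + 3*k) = k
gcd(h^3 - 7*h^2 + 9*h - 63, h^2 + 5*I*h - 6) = h + 3*I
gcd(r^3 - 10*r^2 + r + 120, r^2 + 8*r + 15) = r + 3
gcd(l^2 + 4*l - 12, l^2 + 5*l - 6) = l + 6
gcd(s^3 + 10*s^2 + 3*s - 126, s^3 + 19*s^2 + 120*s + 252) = s^2 + 13*s + 42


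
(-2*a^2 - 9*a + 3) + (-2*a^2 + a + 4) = -4*a^2 - 8*a + 7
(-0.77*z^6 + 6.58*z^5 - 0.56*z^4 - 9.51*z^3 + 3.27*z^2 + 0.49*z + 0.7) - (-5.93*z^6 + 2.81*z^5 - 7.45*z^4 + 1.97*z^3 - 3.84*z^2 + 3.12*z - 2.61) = 5.16*z^6 + 3.77*z^5 + 6.89*z^4 - 11.48*z^3 + 7.11*z^2 - 2.63*z + 3.31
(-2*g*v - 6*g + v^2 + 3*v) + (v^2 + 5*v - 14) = -2*g*v - 6*g + 2*v^2 + 8*v - 14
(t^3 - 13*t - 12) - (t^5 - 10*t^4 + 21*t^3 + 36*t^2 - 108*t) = -t^5 + 10*t^4 - 20*t^3 - 36*t^2 + 95*t - 12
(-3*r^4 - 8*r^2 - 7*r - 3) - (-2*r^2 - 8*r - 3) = -3*r^4 - 6*r^2 + r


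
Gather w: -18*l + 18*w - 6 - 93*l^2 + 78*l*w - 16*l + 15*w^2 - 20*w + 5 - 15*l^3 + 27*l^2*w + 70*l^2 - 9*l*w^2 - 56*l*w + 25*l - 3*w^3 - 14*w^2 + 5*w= -15*l^3 - 23*l^2 - 9*l - 3*w^3 + w^2*(1 - 9*l) + w*(27*l^2 + 22*l + 3) - 1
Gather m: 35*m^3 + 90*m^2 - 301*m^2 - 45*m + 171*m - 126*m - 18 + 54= 35*m^3 - 211*m^2 + 36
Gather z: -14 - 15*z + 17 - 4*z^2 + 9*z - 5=-4*z^2 - 6*z - 2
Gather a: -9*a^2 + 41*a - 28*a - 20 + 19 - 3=-9*a^2 + 13*a - 4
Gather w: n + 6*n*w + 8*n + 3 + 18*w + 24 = 9*n + w*(6*n + 18) + 27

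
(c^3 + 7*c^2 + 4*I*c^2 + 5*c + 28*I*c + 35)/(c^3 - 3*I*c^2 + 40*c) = (c^2 + c*(7 - I) - 7*I)/(c*(c - 8*I))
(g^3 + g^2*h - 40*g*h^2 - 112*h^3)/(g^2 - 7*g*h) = g + 8*h + 16*h^2/g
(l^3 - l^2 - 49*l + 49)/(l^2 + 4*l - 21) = (l^2 - 8*l + 7)/(l - 3)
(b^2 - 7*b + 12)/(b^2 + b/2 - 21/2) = 2*(b - 4)/(2*b + 7)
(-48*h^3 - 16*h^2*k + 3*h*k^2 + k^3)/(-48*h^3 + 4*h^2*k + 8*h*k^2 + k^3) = (12*h^2 + h*k - k^2)/(12*h^2 - 4*h*k - k^2)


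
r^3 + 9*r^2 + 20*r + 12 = (r + 1)*(r + 2)*(r + 6)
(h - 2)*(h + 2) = h^2 - 4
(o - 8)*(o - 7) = o^2 - 15*o + 56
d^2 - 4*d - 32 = (d - 8)*(d + 4)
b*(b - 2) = b^2 - 2*b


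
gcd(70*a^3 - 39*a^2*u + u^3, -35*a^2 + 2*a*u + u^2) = -35*a^2 + 2*a*u + u^2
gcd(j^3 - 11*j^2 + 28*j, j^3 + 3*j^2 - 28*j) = j^2 - 4*j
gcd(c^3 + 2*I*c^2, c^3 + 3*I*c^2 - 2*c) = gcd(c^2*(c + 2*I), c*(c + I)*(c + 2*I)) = c^2 + 2*I*c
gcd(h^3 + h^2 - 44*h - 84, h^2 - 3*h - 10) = h + 2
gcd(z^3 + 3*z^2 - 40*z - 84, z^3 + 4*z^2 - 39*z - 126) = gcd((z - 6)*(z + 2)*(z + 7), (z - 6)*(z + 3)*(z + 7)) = z^2 + z - 42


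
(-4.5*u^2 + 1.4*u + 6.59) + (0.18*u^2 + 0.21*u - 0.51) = -4.32*u^2 + 1.61*u + 6.08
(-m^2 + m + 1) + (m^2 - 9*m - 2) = -8*m - 1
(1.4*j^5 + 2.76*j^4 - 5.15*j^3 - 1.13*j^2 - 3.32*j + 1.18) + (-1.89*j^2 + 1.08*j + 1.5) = 1.4*j^5 + 2.76*j^4 - 5.15*j^3 - 3.02*j^2 - 2.24*j + 2.68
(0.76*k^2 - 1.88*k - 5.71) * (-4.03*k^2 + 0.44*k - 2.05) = -3.0628*k^4 + 7.9108*k^3 + 20.6261*k^2 + 1.3416*k + 11.7055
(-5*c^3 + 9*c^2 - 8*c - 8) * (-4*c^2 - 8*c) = 20*c^5 + 4*c^4 - 40*c^3 + 96*c^2 + 64*c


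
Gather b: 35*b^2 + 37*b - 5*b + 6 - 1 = 35*b^2 + 32*b + 5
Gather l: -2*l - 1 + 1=-2*l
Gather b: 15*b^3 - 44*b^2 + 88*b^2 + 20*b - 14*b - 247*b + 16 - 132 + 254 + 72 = 15*b^3 + 44*b^2 - 241*b + 210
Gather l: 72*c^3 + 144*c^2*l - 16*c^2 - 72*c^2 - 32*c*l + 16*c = 72*c^3 - 88*c^2 + 16*c + l*(144*c^2 - 32*c)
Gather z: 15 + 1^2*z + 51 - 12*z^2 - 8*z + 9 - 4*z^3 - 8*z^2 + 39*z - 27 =-4*z^3 - 20*z^2 + 32*z + 48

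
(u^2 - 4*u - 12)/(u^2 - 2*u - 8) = (u - 6)/(u - 4)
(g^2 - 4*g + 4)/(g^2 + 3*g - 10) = (g - 2)/(g + 5)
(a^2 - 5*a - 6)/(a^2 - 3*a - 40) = (-a^2 + 5*a + 6)/(-a^2 + 3*a + 40)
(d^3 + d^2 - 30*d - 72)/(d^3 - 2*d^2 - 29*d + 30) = (d^2 + 7*d + 12)/(d^2 + 4*d - 5)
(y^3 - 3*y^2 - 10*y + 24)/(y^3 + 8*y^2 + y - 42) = (y - 4)/(y + 7)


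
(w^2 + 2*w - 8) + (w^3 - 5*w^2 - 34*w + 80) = w^3 - 4*w^2 - 32*w + 72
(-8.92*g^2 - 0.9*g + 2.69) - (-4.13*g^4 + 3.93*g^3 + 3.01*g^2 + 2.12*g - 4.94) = 4.13*g^4 - 3.93*g^3 - 11.93*g^2 - 3.02*g + 7.63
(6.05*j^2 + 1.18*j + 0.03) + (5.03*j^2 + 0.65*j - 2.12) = 11.08*j^2 + 1.83*j - 2.09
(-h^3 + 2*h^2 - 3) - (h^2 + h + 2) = -h^3 + h^2 - h - 5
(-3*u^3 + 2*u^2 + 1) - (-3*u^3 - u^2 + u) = 3*u^2 - u + 1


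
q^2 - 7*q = q*(q - 7)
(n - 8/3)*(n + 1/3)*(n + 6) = n^3 + 11*n^2/3 - 134*n/9 - 16/3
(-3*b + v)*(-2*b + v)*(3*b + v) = 18*b^3 - 9*b^2*v - 2*b*v^2 + v^3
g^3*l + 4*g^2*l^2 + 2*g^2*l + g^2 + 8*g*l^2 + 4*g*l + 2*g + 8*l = (g + 2)*(g + 4*l)*(g*l + 1)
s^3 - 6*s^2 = s^2*(s - 6)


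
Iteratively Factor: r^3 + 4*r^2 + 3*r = (r)*(r^2 + 4*r + 3) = r*(r + 1)*(r + 3)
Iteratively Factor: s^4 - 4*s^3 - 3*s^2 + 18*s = (s - 3)*(s^3 - s^2 - 6*s) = (s - 3)^2*(s^2 + 2*s) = s*(s - 3)^2*(s + 2)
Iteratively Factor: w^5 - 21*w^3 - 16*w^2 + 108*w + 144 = (w - 4)*(w^4 + 4*w^3 - 5*w^2 - 36*w - 36) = (w - 4)*(w + 2)*(w^3 + 2*w^2 - 9*w - 18) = (w - 4)*(w + 2)*(w + 3)*(w^2 - w - 6) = (w - 4)*(w - 3)*(w + 2)*(w + 3)*(w + 2)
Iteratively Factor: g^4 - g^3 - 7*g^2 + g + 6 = (g - 3)*(g^3 + 2*g^2 - g - 2) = (g - 3)*(g + 2)*(g^2 - 1) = (g - 3)*(g + 1)*(g + 2)*(g - 1)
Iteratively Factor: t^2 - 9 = (t - 3)*(t + 3)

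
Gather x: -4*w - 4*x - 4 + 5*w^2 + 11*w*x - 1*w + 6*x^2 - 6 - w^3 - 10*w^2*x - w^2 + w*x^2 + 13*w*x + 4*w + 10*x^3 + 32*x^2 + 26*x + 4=-w^3 + 4*w^2 - w + 10*x^3 + x^2*(w + 38) + x*(-10*w^2 + 24*w + 22) - 6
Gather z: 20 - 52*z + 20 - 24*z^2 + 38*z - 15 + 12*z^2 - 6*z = -12*z^2 - 20*z + 25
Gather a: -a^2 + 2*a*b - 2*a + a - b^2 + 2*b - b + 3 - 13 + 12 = -a^2 + a*(2*b - 1) - b^2 + b + 2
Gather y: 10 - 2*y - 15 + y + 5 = -y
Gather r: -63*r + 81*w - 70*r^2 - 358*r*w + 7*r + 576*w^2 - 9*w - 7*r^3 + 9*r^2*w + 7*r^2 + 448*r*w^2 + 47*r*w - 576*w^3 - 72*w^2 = -7*r^3 + r^2*(9*w - 63) + r*(448*w^2 - 311*w - 56) - 576*w^3 + 504*w^2 + 72*w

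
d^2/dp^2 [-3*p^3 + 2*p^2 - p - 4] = 4 - 18*p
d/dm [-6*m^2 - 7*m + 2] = -12*m - 7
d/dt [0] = 0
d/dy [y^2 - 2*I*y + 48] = 2*y - 2*I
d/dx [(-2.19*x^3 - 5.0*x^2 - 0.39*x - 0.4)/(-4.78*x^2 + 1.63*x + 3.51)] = (10.4682*x^4 - 7.1394*x^3 - 33.0749*x^2 - 38.924*x - 0.7169)/(22.8484*x^4 - 15.5828*x^3 - 30.8987*x^2 + 11.4426*x + 12.3201)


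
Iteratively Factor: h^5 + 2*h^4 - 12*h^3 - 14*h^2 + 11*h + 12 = (h + 1)*(h^4 + h^3 - 13*h^2 - h + 12) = (h + 1)^2*(h^3 - 13*h + 12) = (h - 1)*(h + 1)^2*(h^2 + h - 12) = (h - 1)*(h + 1)^2*(h + 4)*(h - 3)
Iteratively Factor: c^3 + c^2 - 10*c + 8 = (c - 2)*(c^2 + 3*c - 4) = (c - 2)*(c + 4)*(c - 1)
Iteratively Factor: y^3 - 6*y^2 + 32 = (y + 2)*(y^2 - 8*y + 16) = (y - 4)*(y + 2)*(y - 4)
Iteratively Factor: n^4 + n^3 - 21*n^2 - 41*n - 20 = (n + 4)*(n^3 - 3*n^2 - 9*n - 5) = (n - 5)*(n + 4)*(n^2 + 2*n + 1) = (n - 5)*(n + 1)*(n + 4)*(n + 1)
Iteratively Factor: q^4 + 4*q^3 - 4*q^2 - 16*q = (q)*(q^3 + 4*q^2 - 4*q - 16) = q*(q + 4)*(q^2 - 4) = q*(q + 2)*(q + 4)*(q - 2)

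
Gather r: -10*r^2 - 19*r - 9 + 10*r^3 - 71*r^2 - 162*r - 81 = 10*r^3 - 81*r^2 - 181*r - 90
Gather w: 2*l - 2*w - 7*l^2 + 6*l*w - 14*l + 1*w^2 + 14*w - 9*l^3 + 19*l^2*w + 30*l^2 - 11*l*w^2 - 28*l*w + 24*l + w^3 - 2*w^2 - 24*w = -9*l^3 + 23*l^2 + 12*l + w^3 + w^2*(-11*l - 1) + w*(19*l^2 - 22*l - 12)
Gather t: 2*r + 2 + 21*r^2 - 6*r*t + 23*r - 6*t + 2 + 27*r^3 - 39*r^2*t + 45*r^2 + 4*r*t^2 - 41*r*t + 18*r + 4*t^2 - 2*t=27*r^3 + 66*r^2 + 43*r + t^2*(4*r + 4) + t*(-39*r^2 - 47*r - 8) + 4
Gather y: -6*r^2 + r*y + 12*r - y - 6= -6*r^2 + 12*r + y*(r - 1) - 6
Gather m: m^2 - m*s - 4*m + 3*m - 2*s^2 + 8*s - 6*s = m^2 + m*(-s - 1) - 2*s^2 + 2*s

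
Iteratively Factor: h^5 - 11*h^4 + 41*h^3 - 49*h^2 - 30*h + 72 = (h + 1)*(h^4 - 12*h^3 + 53*h^2 - 102*h + 72) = (h - 3)*(h + 1)*(h^3 - 9*h^2 + 26*h - 24) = (h - 4)*(h - 3)*(h + 1)*(h^2 - 5*h + 6) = (h - 4)*(h - 3)^2*(h + 1)*(h - 2)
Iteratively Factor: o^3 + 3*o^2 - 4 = (o + 2)*(o^2 + o - 2) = (o - 1)*(o + 2)*(o + 2)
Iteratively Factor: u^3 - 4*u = (u - 2)*(u^2 + 2*u) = (u - 2)*(u + 2)*(u)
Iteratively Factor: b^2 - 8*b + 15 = (b - 3)*(b - 5)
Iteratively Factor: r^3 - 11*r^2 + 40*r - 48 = (r - 4)*(r^2 - 7*r + 12) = (r - 4)*(r - 3)*(r - 4)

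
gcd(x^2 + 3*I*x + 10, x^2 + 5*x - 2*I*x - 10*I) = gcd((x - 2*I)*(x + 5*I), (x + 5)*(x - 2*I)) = x - 2*I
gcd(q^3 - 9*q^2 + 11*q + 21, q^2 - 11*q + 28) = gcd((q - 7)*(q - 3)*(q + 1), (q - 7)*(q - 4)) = q - 7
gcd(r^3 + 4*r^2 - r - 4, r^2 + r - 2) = r - 1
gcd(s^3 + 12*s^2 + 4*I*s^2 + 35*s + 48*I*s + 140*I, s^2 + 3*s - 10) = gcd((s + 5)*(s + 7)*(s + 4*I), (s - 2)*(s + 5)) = s + 5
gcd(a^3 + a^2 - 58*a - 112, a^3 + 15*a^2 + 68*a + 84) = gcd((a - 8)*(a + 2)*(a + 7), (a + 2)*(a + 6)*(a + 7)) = a^2 + 9*a + 14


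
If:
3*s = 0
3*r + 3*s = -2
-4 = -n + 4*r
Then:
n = 4/3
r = -2/3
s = 0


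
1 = 1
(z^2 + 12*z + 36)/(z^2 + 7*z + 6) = (z + 6)/(z + 1)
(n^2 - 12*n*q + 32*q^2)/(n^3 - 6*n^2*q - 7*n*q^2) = (-n^2 + 12*n*q - 32*q^2)/(n*(-n^2 + 6*n*q + 7*q^2))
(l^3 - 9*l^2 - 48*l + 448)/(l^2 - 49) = (l^2 - 16*l + 64)/(l - 7)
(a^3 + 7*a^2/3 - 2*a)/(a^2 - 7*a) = (a^2 + 7*a/3 - 2)/(a - 7)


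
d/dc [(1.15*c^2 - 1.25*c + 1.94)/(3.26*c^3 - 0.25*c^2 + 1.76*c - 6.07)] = (-3.749*c^4 + 8.15*c^3 - 17.2617*c^2 - 12.991*c + 4.1731)/(10.6276*c^6 - 1.63*c^5 + 11.5377*c^4 - 40.4564*c^3 + 6.1326*c^2 - 21.3664*c + 36.8449)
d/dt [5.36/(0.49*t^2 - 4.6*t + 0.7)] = (24.656 - 5.2528*t)/(0.49*t^2 - 4.6*t + 0.7)^2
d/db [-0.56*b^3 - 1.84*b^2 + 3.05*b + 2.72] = -1.68*b^2 - 3.68*b + 3.05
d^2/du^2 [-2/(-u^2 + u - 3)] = 4*(-u^2 + u + (2*u - 1)^2 - 3)/(u^2 - u + 3)^3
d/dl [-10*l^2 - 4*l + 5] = -20*l - 4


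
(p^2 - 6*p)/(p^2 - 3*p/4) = 4*(p - 6)/(4*p - 3)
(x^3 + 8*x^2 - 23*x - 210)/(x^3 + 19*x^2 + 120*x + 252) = (x - 5)/(x + 6)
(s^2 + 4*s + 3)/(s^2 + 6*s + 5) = (s + 3)/(s + 5)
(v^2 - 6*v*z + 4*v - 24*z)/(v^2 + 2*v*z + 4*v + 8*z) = (v - 6*z)/(v + 2*z)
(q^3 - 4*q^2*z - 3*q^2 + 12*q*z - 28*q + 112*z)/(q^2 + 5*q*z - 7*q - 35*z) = (q^2 - 4*q*z + 4*q - 16*z)/(q + 5*z)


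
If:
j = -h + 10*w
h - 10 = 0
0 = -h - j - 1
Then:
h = 10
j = -11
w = -1/10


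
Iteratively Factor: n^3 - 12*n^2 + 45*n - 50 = (n - 5)*(n^2 - 7*n + 10) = (n - 5)*(n - 2)*(n - 5)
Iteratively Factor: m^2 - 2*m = (m - 2)*(m)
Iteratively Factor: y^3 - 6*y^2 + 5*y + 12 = (y - 3)*(y^2 - 3*y - 4) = (y - 4)*(y - 3)*(y + 1)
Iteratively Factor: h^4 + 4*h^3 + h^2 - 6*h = (h + 3)*(h^3 + h^2 - 2*h) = (h - 1)*(h + 3)*(h^2 + 2*h) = h*(h - 1)*(h + 3)*(h + 2)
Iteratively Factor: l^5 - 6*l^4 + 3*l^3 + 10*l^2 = (l)*(l^4 - 6*l^3 + 3*l^2 + 10*l) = l*(l - 5)*(l^3 - l^2 - 2*l) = l^2*(l - 5)*(l^2 - l - 2) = l^2*(l - 5)*(l - 2)*(l + 1)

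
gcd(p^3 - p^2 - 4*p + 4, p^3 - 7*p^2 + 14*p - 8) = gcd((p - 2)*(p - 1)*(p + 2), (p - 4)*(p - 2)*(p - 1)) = p^2 - 3*p + 2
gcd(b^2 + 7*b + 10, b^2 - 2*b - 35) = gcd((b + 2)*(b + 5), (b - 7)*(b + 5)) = b + 5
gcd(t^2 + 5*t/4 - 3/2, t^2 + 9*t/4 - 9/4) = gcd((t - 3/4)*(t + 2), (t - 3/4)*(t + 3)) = t - 3/4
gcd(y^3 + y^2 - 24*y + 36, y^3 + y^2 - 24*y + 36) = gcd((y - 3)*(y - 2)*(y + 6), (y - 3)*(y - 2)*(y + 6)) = y^3 + y^2 - 24*y + 36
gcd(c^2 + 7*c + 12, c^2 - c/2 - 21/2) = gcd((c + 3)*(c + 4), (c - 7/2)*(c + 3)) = c + 3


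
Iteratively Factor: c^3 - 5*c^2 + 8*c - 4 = (c - 1)*(c^2 - 4*c + 4) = (c - 2)*(c - 1)*(c - 2)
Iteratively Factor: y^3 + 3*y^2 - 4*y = (y - 1)*(y^2 + 4*y) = y*(y - 1)*(y + 4)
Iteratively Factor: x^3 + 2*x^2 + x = (x + 1)*(x^2 + x) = x*(x + 1)*(x + 1)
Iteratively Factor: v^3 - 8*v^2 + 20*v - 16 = (v - 2)*(v^2 - 6*v + 8) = (v - 4)*(v - 2)*(v - 2)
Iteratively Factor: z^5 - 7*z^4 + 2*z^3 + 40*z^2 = (z)*(z^4 - 7*z^3 + 2*z^2 + 40*z) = z*(z - 4)*(z^3 - 3*z^2 - 10*z) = z*(z - 4)*(z + 2)*(z^2 - 5*z) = z^2*(z - 4)*(z + 2)*(z - 5)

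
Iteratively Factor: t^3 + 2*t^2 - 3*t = (t + 3)*(t^2 - t) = (t - 1)*(t + 3)*(t)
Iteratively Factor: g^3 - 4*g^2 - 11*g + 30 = (g - 2)*(g^2 - 2*g - 15) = (g - 5)*(g - 2)*(g + 3)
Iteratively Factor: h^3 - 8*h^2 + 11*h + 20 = (h - 4)*(h^2 - 4*h - 5) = (h - 4)*(h + 1)*(h - 5)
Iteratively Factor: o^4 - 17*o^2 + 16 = (o + 1)*(o^3 - o^2 - 16*o + 16) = (o - 1)*(o + 1)*(o^2 - 16) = (o - 1)*(o + 1)*(o + 4)*(o - 4)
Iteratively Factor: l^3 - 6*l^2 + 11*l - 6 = (l - 1)*(l^2 - 5*l + 6) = (l - 3)*(l - 1)*(l - 2)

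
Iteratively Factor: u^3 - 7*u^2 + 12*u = (u)*(u^2 - 7*u + 12) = u*(u - 3)*(u - 4)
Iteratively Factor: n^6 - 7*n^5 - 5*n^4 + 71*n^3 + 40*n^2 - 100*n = (n - 1)*(n^5 - 6*n^4 - 11*n^3 + 60*n^2 + 100*n) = (n - 1)*(n + 2)*(n^4 - 8*n^3 + 5*n^2 + 50*n) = (n - 5)*(n - 1)*(n + 2)*(n^3 - 3*n^2 - 10*n) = (n - 5)^2*(n - 1)*(n + 2)*(n^2 + 2*n) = n*(n - 5)^2*(n - 1)*(n + 2)*(n + 2)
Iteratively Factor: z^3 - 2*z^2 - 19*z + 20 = (z - 1)*(z^2 - z - 20) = (z - 1)*(z + 4)*(z - 5)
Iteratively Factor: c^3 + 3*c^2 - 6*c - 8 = (c + 1)*(c^2 + 2*c - 8) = (c + 1)*(c + 4)*(c - 2)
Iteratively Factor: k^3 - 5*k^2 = (k)*(k^2 - 5*k) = k^2*(k - 5)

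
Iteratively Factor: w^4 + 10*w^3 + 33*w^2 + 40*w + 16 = (w + 4)*(w^3 + 6*w^2 + 9*w + 4) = (w + 4)^2*(w^2 + 2*w + 1) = (w + 1)*(w + 4)^2*(w + 1)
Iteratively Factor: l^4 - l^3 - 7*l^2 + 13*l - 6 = (l - 1)*(l^3 - 7*l + 6) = (l - 2)*(l - 1)*(l^2 + 2*l - 3) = (l - 2)*(l - 1)*(l + 3)*(l - 1)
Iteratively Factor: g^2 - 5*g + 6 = (g - 3)*(g - 2)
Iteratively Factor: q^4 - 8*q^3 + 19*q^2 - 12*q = (q - 1)*(q^3 - 7*q^2 + 12*q) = q*(q - 1)*(q^2 - 7*q + 12) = q*(q - 4)*(q - 1)*(q - 3)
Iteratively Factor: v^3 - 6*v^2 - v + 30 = (v + 2)*(v^2 - 8*v + 15) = (v - 3)*(v + 2)*(v - 5)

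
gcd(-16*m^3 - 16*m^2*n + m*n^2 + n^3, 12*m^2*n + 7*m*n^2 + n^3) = 4*m + n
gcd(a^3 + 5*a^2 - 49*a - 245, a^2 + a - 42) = a + 7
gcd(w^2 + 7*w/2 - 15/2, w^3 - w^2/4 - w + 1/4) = 1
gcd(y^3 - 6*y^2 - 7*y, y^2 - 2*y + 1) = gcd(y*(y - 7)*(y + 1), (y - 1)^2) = 1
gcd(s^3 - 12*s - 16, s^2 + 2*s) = s + 2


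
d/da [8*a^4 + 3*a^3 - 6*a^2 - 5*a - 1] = 32*a^3 + 9*a^2 - 12*a - 5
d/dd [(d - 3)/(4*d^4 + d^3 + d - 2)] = (4*d^4 + d^3 + d - (d - 3)*(16*d^3 + 3*d^2 + 1) - 2)/(4*d^4 + d^3 + d - 2)^2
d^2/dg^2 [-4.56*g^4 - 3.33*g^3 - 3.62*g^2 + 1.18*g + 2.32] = -54.72*g^2 - 19.98*g - 7.24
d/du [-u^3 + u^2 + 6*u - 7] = -3*u^2 + 2*u + 6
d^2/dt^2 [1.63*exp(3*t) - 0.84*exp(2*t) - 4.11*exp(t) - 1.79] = (14.67*exp(2*t) - 3.36*exp(t) - 4.11)*exp(t)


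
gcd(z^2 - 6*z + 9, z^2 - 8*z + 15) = z - 3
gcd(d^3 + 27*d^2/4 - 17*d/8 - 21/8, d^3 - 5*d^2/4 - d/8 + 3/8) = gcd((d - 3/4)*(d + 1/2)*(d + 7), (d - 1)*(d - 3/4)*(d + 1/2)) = d^2 - d/4 - 3/8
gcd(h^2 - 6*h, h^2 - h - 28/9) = 1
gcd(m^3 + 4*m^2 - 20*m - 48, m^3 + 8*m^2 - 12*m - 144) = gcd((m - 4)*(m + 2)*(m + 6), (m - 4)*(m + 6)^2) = m^2 + 2*m - 24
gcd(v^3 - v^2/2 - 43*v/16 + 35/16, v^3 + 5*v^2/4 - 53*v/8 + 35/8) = v^2 - 9*v/4 + 5/4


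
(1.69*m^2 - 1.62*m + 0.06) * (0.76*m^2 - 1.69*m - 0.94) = 1.2844*m^4 - 4.0873*m^3 + 1.1948*m^2 + 1.4214*m - 0.0564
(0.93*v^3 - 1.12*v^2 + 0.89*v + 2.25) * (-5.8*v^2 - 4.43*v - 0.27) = -5.394*v^5 + 2.3761*v^4 - 0.4515*v^3 - 16.6903*v^2 - 10.2078*v - 0.6075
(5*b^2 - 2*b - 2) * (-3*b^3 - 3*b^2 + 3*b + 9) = -15*b^5 - 9*b^4 + 27*b^3 + 45*b^2 - 24*b - 18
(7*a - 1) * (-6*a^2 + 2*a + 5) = -42*a^3 + 20*a^2 + 33*a - 5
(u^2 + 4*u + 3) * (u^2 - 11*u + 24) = u^4 - 7*u^3 - 17*u^2 + 63*u + 72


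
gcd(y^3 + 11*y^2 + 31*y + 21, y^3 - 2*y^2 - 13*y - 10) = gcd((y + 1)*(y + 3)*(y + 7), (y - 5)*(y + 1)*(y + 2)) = y + 1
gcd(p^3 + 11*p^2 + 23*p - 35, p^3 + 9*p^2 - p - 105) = p^2 + 12*p + 35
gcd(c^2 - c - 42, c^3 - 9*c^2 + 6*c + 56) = c - 7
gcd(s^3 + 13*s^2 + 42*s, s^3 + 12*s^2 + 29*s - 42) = s^2 + 13*s + 42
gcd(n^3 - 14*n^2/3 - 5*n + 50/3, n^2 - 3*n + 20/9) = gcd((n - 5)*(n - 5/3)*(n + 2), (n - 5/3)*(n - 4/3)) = n - 5/3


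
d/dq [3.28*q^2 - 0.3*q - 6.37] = 6.56*q - 0.3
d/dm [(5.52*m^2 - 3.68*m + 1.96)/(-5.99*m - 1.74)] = (-33.0648*m^2 - 19.2096*m + 18.1436)/(35.8801*m^2 + 20.8452*m + 3.0276)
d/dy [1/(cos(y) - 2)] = sin(y)/(cos(y) - 2)^2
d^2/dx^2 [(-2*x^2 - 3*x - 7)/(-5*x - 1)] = 324/(125*x^3 + 75*x^2 + 15*x + 1)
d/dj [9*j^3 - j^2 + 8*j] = 27*j^2 - 2*j + 8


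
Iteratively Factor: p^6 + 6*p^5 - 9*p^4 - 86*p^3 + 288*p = (p)*(p^5 + 6*p^4 - 9*p^3 - 86*p^2 + 288) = p*(p + 4)*(p^4 + 2*p^3 - 17*p^2 - 18*p + 72) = p*(p - 2)*(p + 4)*(p^3 + 4*p^2 - 9*p - 36) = p*(p - 2)*(p + 3)*(p + 4)*(p^2 + p - 12) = p*(p - 2)*(p + 3)*(p + 4)^2*(p - 3)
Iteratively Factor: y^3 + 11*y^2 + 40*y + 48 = (y + 4)*(y^2 + 7*y + 12) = (y + 4)^2*(y + 3)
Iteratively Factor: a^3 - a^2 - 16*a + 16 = (a + 4)*(a^2 - 5*a + 4) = (a - 4)*(a + 4)*(a - 1)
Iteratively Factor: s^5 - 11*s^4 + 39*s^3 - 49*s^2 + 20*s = (s - 5)*(s^4 - 6*s^3 + 9*s^2 - 4*s) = (s - 5)*(s - 1)*(s^3 - 5*s^2 + 4*s) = (s - 5)*(s - 4)*(s - 1)*(s^2 - s) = s*(s - 5)*(s - 4)*(s - 1)*(s - 1)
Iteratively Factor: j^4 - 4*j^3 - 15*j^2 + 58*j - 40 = (j + 4)*(j^3 - 8*j^2 + 17*j - 10) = (j - 1)*(j + 4)*(j^2 - 7*j + 10) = (j - 5)*(j - 1)*(j + 4)*(j - 2)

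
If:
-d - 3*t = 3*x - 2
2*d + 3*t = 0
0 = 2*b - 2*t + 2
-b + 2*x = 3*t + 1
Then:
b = -11/15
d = -2/5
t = 4/15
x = 8/15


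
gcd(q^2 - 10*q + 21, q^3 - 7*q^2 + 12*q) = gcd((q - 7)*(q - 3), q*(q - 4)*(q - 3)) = q - 3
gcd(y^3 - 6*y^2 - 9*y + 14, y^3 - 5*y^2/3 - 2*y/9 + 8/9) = y - 1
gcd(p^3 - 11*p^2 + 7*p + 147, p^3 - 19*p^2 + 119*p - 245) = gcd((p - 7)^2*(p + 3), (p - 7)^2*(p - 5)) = p^2 - 14*p + 49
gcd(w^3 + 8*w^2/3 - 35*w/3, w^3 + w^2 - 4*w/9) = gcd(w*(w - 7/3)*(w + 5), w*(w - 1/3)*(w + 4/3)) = w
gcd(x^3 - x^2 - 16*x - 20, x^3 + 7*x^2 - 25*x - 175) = x - 5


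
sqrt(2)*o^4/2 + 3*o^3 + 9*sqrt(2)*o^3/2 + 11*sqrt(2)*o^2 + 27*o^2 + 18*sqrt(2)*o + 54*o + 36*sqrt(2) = (o + 3)*(o + 6)*(o + 2*sqrt(2))*(sqrt(2)*o/2 + 1)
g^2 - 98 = (g - 7*sqrt(2))*(g + 7*sqrt(2))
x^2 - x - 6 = (x - 3)*(x + 2)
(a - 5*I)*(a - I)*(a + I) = a^3 - 5*I*a^2 + a - 5*I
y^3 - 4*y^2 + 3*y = y*(y - 3)*(y - 1)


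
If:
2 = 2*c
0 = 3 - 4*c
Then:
No Solution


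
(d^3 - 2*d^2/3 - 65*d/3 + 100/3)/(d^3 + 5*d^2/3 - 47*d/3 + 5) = (3*d^2 - 17*d + 20)/(3*d^2 - 10*d + 3)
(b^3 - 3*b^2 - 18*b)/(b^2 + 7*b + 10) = b*(b^2 - 3*b - 18)/(b^2 + 7*b + 10)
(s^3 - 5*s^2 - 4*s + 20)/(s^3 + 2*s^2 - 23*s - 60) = (s^2 - 4)/(s^2 + 7*s + 12)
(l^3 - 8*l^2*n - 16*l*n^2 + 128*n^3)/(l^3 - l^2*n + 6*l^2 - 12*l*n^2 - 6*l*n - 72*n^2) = (l^2 - 4*l*n - 32*n^2)/(l^2 + 3*l*n + 6*l + 18*n)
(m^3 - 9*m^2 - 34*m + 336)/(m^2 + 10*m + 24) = (m^2 - 15*m + 56)/(m + 4)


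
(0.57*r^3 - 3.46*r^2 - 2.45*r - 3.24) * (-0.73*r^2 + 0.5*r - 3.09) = -0.4161*r^5 + 2.8108*r^4 - 1.7028*r^3 + 11.8316*r^2 + 5.9505*r + 10.0116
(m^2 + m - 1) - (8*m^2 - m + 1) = -7*m^2 + 2*m - 2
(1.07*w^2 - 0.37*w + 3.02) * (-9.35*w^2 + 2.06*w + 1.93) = -10.0045*w^4 + 5.6637*w^3 - 26.9341*w^2 + 5.5071*w + 5.8286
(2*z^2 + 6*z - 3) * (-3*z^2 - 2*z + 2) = -6*z^4 - 22*z^3 + z^2 + 18*z - 6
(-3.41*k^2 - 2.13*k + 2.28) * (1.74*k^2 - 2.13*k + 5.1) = -5.9334*k^4 + 3.5571*k^3 - 8.8869*k^2 - 15.7194*k + 11.628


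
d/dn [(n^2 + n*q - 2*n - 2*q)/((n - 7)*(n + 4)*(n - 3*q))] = ((n - 7)*(n + 4)*(n - 3*q)*(2*n + q - 2) + (n - 7)*(n + 4)*(-n^2 - n*q + 2*n + 2*q) + (n - 7)*(n - 3*q)*(-n^2 - n*q + 2*n + 2*q) + (n + 4)*(n - 3*q)*(-n^2 - n*q + 2*n + 2*q))/((n - 7)^2*(n + 4)^2*(n - 3*q)^2)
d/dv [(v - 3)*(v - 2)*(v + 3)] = 3*v^2 - 4*v - 9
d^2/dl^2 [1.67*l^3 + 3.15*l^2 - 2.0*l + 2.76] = 10.02*l + 6.3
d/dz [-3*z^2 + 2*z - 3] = 2 - 6*z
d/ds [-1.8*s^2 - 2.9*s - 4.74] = -3.6*s - 2.9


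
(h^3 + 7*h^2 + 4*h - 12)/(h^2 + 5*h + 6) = (h^2 + 5*h - 6)/(h + 3)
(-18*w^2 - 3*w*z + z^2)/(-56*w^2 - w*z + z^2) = (18*w^2 + 3*w*z - z^2)/(56*w^2 + w*z - z^2)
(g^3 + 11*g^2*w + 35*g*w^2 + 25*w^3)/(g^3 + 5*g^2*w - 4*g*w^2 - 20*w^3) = (-g^2 - 6*g*w - 5*w^2)/(-g^2 + 4*w^2)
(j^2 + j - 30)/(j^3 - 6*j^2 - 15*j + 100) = (j + 6)/(j^2 - j - 20)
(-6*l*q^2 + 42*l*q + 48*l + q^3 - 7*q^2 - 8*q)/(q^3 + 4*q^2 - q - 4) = (-6*l*q + 48*l + q^2 - 8*q)/(q^2 + 3*q - 4)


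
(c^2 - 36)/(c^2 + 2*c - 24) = (c - 6)/(c - 4)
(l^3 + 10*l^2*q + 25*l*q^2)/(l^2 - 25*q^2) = l*(-l - 5*q)/(-l + 5*q)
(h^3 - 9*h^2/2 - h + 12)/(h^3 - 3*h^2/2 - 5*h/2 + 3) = (h - 4)/(h - 1)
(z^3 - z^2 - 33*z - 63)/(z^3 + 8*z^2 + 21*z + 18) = (z - 7)/(z + 2)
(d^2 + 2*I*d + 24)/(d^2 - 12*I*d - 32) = (d + 6*I)/(d - 8*I)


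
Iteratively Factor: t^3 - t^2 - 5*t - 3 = (t + 1)*(t^2 - 2*t - 3) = (t + 1)^2*(t - 3)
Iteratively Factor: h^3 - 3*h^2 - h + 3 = (h - 3)*(h^2 - 1) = (h - 3)*(h + 1)*(h - 1)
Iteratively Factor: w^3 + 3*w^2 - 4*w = (w)*(w^2 + 3*w - 4) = w*(w + 4)*(w - 1)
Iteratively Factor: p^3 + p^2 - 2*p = (p - 1)*(p^2 + 2*p) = p*(p - 1)*(p + 2)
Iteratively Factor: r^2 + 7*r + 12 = (r + 4)*(r + 3)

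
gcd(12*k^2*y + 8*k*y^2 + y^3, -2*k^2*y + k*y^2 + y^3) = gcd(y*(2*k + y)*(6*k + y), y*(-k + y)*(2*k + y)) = 2*k*y + y^2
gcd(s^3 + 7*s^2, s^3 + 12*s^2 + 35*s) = s^2 + 7*s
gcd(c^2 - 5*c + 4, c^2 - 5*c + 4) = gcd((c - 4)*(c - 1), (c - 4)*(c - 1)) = c^2 - 5*c + 4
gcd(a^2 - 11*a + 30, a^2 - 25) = a - 5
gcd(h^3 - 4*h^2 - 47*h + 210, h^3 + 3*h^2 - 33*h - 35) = h^2 + 2*h - 35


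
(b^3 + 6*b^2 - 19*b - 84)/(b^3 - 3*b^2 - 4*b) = (b^2 + 10*b + 21)/(b*(b + 1))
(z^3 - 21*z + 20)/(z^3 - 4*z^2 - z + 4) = (z + 5)/(z + 1)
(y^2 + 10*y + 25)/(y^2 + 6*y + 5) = (y + 5)/(y + 1)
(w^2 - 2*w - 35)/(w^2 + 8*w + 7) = (w^2 - 2*w - 35)/(w^2 + 8*w + 7)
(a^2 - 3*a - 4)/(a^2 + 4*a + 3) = (a - 4)/(a + 3)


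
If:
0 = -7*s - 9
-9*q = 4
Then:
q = -4/9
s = -9/7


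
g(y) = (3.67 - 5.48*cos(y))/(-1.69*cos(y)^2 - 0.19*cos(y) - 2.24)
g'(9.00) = 0.21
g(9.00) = -2.50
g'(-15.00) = -0.12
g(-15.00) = -2.55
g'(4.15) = 0.46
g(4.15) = -2.52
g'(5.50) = 1.16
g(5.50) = 0.07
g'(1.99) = -0.98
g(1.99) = -2.42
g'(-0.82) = 1.26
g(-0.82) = 0.02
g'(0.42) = -0.46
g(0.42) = 0.35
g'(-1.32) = 2.62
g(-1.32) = -0.97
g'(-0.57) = 0.70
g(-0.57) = 0.26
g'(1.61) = -2.49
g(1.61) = -1.74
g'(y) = (3.67 - 5.48*cos(y))*(-3.38*sin(y)*cos(y) - 0.19*sin(y))/(-1.69*cos(y)^2 - 0.19*cos(y) - 2.24)^2 + 5.48*sin(y)/(-1.69*cos(y)^2 - 0.19*cos(y) - 2.24) = (9.2612*cos(y)^2 - 12.4046*cos(y) - 12.9725)*sin(y)/(2.8561*cos(y)^4 + 0.6422*cos(y)^3 + 7.6073*cos(y)^2 + 0.8512*cos(y) + 5.0176)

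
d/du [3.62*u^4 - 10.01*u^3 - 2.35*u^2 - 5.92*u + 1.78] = 14.48*u^3 - 30.03*u^2 - 4.7*u - 5.92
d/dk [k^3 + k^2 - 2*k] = 3*k^2 + 2*k - 2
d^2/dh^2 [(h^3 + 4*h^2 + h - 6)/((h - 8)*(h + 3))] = 140/(h^3 - 24*h^2 + 192*h - 512)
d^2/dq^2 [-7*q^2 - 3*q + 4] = -14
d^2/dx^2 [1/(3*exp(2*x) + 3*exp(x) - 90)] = (2*(2*exp(x) + 1)^2*exp(x) - (4*exp(x) + 1)*(exp(2*x) + exp(x) - 30))*exp(x)/(3*(exp(2*x) + exp(x) - 30)^3)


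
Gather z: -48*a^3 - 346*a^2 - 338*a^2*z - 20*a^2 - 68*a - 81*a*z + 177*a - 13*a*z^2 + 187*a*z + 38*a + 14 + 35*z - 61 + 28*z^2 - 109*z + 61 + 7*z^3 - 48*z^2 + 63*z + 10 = -48*a^3 - 366*a^2 + 147*a + 7*z^3 + z^2*(-13*a - 20) + z*(-338*a^2 + 106*a - 11) + 24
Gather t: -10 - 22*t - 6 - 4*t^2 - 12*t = -4*t^2 - 34*t - 16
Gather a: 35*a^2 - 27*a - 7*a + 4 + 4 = 35*a^2 - 34*a + 8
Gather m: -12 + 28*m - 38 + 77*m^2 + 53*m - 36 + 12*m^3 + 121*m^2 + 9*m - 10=12*m^3 + 198*m^2 + 90*m - 96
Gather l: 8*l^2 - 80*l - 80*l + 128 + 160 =8*l^2 - 160*l + 288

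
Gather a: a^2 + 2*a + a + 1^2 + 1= a^2 + 3*a + 2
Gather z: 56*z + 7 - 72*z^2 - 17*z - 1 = -72*z^2 + 39*z + 6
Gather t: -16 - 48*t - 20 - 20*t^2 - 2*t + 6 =-20*t^2 - 50*t - 30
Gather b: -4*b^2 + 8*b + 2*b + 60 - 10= -4*b^2 + 10*b + 50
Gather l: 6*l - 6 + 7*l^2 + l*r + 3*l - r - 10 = 7*l^2 + l*(r + 9) - r - 16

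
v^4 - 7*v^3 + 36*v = v*(v - 6)*(v - 3)*(v + 2)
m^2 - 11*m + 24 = (m - 8)*(m - 3)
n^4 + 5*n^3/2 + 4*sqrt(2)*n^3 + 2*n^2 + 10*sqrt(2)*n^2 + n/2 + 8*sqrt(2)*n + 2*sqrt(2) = (n + 1/2)*(n + 1)^2*(n + 4*sqrt(2))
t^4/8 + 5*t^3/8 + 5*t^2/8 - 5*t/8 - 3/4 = (t/4 + 1/4)*(t/2 + 1)*(t - 1)*(t + 3)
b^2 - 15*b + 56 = (b - 8)*(b - 7)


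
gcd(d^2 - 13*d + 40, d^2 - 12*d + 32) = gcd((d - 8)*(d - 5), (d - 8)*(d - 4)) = d - 8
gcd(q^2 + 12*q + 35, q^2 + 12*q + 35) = q^2 + 12*q + 35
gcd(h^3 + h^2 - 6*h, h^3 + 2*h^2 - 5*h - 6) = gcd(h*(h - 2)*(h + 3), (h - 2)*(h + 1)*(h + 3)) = h^2 + h - 6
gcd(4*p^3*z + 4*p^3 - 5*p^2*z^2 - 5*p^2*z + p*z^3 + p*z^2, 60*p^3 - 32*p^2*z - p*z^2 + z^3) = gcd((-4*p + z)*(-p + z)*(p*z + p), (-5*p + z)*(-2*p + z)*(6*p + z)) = 1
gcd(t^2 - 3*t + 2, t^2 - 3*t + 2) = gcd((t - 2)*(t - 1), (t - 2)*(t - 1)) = t^2 - 3*t + 2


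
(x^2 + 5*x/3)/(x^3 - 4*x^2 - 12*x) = (x + 5/3)/(x^2 - 4*x - 12)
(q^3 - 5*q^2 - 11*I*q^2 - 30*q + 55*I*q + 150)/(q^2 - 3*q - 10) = (q^2 - 11*I*q - 30)/(q + 2)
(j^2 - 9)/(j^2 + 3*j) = (j - 3)/j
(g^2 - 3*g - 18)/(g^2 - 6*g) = (g + 3)/g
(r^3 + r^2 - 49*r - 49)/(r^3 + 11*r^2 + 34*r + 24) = (r^2 - 49)/(r^2 + 10*r + 24)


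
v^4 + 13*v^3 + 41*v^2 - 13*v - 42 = (v - 1)*(v + 1)*(v + 6)*(v + 7)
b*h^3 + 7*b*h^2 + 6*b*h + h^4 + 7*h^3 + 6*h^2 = h*(b + h)*(h + 1)*(h + 6)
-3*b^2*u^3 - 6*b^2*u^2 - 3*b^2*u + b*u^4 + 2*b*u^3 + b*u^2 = u*(-3*b + u)*(u + 1)*(b*u + b)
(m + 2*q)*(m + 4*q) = m^2 + 6*m*q + 8*q^2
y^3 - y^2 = y^2*(y - 1)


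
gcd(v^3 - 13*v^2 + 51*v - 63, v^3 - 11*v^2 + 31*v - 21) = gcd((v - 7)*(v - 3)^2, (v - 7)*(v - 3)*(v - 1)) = v^2 - 10*v + 21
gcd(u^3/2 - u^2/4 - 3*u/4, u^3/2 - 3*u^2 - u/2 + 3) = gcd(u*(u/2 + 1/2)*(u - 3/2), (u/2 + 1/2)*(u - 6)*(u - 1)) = u + 1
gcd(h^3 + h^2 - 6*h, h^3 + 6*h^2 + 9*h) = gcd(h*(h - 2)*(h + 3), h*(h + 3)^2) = h^2 + 3*h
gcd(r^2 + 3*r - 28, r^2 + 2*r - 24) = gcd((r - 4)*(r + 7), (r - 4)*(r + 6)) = r - 4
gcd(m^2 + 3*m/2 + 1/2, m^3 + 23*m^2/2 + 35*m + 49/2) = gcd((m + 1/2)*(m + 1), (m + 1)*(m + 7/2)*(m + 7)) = m + 1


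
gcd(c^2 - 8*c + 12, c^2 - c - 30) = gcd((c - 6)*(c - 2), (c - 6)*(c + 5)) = c - 6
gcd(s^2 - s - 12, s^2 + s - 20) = s - 4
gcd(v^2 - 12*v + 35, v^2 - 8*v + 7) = v - 7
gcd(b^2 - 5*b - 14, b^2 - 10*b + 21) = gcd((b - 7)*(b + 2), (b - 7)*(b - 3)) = b - 7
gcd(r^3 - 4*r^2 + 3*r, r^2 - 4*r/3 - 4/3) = 1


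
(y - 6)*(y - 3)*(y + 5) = y^3 - 4*y^2 - 27*y + 90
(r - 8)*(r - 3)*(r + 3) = r^3 - 8*r^2 - 9*r + 72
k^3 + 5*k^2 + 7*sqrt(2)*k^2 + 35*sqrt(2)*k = k*(k + 5)*(k + 7*sqrt(2))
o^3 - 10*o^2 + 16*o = o*(o - 8)*(o - 2)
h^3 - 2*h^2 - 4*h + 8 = (h - 2)^2*(h + 2)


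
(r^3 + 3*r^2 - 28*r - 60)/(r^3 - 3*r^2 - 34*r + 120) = (r + 2)/(r - 4)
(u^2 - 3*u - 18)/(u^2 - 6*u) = (u + 3)/u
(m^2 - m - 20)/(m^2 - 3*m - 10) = (m + 4)/(m + 2)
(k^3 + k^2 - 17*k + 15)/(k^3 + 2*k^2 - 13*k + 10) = (k - 3)/(k - 2)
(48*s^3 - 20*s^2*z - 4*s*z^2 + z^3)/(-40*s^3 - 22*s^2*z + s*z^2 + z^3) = (12*s^2 - 8*s*z + z^2)/(-10*s^2 - 3*s*z + z^2)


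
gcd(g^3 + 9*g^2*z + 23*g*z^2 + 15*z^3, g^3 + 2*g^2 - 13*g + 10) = 1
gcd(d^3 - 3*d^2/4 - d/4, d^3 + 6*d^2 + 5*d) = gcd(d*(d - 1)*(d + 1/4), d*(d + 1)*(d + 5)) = d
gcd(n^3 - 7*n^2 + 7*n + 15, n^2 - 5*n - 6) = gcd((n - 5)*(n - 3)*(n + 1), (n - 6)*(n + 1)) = n + 1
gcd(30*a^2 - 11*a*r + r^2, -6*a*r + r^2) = -6*a + r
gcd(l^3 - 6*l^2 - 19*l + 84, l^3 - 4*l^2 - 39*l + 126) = l^2 - 10*l + 21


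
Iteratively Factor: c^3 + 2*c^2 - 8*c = (c + 4)*(c^2 - 2*c) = (c - 2)*(c + 4)*(c)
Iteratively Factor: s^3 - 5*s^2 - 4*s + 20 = (s + 2)*(s^2 - 7*s + 10) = (s - 2)*(s + 2)*(s - 5)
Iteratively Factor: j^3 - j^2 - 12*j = (j - 4)*(j^2 + 3*j) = j*(j - 4)*(j + 3)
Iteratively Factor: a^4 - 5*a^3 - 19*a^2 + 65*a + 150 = (a - 5)*(a^3 - 19*a - 30) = (a - 5)*(a + 3)*(a^2 - 3*a - 10) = (a - 5)^2*(a + 3)*(a + 2)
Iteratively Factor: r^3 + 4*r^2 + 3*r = (r + 1)*(r^2 + 3*r) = (r + 1)*(r + 3)*(r)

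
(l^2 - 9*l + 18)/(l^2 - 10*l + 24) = (l - 3)/(l - 4)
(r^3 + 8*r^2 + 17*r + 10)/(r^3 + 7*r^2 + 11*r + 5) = (r + 2)/(r + 1)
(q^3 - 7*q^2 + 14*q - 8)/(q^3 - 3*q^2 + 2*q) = (q - 4)/q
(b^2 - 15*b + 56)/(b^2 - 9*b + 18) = (b^2 - 15*b + 56)/(b^2 - 9*b + 18)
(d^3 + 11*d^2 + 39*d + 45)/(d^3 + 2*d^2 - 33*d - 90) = (d + 3)/(d - 6)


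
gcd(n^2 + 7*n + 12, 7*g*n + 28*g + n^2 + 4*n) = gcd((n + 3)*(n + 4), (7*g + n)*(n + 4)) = n + 4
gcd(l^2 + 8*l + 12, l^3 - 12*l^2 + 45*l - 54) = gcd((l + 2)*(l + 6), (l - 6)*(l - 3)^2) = 1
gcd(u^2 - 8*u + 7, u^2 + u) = 1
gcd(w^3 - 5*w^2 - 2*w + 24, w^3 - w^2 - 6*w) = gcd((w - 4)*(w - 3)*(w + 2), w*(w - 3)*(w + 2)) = w^2 - w - 6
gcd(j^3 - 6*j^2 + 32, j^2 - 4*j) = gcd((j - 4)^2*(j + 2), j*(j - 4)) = j - 4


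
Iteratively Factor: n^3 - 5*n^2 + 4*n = (n)*(n^2 - 5*n + 4) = n*(n - 4)*(n - 1)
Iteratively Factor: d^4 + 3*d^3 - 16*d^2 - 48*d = (d + 3)*(d^3 - 16*d) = (d + 3)*(d + 4)*(d^2 - 4*d) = (d - 4)*(d + 3)*(d + 4)*(d)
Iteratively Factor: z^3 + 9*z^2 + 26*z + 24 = (z + 2)*(z^2 + 7*z + 12) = (z + 2)*(z + 3)*(z + 4)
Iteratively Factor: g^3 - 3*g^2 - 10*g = (g + 2)*(g^2 - 5*g) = g*(g + 2)*(g - 5)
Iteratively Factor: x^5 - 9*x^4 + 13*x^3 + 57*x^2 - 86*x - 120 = (x + 1)*(x^4 - 10*x^3 + 23*x^2 + 34*x - 120) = (x - 4)*(x + 1)*(x^3 - 6*x^2 - x + 30) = (x - 4)*(x + 1)*(x + 2)*(x^2 - 8*x + 15) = (x - 5)*(x - 4)*(x + 1)*(x + 2)*(x - 3)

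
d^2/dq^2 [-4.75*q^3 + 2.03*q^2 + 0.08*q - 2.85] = 4.06 - 28.5*q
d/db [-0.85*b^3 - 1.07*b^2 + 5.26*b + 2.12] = -2.55*b^2 - 2.14*b + 5.26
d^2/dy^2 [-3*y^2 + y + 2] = -6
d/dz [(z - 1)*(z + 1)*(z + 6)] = 3*z^2 + 12*z - 1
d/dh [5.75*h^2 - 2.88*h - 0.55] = 11.5*h - 2.88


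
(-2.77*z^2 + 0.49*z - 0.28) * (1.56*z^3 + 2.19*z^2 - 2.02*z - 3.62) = -4.3212*z^5 - 5.3019*z^4 + 6.2317*z^3 + 8.4244*z^2 - 1.2082*z + 1.0136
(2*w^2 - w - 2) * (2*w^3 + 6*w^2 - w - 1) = 4*w^5 + 10*w^4 - 12*w^3 - 13*w^2 + 3*w + 2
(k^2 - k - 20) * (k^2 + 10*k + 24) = k^4 + 9*k^3 - 6*k^2 - 224*k - 480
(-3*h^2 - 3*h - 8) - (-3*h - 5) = -3*h^2 - 3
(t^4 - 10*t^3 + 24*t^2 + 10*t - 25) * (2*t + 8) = 2*t^5 - 12*t^4 - 32*t^3 + 212*t^2 + 30*t - 200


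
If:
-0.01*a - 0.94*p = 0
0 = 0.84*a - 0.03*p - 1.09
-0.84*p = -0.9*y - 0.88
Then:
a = 1.30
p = -0.01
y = -0.99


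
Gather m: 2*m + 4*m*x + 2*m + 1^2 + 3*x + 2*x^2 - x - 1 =m*(4*x + 4) + 2*x^2 + 2*x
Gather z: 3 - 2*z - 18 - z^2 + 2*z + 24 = 9 - z^2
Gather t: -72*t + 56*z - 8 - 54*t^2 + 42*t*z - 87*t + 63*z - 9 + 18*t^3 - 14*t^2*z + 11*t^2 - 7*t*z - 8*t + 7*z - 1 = 18*t^3 + t^2*(-14*z - 43) + t*(35*z - 167) + 126*z - 18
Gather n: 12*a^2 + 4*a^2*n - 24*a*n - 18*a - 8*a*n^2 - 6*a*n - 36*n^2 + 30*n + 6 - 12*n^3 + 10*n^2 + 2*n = 12*a^2 - 18*a - 12*n^3 + n^2*(-8*a - 26) + n*(4*a^2 - 30*a + 32) + 6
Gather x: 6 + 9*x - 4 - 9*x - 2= 0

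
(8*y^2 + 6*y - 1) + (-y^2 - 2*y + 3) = 7*y^2 + 4*y + 2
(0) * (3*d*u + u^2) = 0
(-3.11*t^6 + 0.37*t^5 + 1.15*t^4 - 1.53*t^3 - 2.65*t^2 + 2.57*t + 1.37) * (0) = 0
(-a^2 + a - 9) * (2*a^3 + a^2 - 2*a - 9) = -2*a^5 + a^4 - 15*a^3 - 2*a^2 + 9*a + 81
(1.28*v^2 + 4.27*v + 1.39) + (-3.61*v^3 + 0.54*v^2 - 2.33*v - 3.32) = -3.61*v^3 + 1.82*v^2 + 1.94*v - 1.93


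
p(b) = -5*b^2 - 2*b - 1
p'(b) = -10*b - 2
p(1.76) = -20.01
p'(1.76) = -19.60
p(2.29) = -31.80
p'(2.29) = -24.90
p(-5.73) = -153.70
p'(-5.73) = 55.30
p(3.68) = -76.07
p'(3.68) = -38.80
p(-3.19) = -45.50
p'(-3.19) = 29.90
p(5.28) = -150.95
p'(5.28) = -54.80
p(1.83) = -21.40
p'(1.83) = -20.30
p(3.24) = -59.97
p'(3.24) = -34.40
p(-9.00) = -388.00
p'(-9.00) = 88.00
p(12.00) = -745.00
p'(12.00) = -122.00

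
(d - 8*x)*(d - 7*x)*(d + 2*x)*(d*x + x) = d^4*x - 13*d^3*x^2 + d^3*x + 26*d^2*x^3 - 13*d^2*x^2 + 112*d*x^4 + 26*d*x^3 + 112*x^4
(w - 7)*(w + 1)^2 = w^3 - 5*w^2 - 13*w - 7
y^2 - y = y*(y - 1)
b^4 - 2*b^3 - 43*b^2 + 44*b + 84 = (b - 7)*(b - 2)*(b + 1)*(b + 6)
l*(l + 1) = l^2 + l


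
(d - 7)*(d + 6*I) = d^2 - 7*d + 6*I*d - 42*I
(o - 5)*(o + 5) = o^2 - 25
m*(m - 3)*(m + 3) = m^3 - 9*m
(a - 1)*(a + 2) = a^2 + a - 2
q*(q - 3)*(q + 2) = q^3 - q^2 - 6*q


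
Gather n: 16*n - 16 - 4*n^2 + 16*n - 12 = -4*n^2 + 32*n - 28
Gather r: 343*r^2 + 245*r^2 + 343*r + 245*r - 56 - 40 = 588*r^2 + 588*r - 96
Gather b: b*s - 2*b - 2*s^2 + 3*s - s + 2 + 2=b*(s - 2) - 2*s^2 + 2*s + 4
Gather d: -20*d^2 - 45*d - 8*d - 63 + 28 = -20*d^2 - 53*d - 35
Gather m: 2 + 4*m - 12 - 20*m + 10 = -16*m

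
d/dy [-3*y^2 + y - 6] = 1 - 6*y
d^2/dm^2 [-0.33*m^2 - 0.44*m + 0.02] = -0.660000000000000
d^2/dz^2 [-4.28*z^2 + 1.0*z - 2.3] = -8.56000000000000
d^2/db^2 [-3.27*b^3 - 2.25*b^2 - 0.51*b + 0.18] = -19.62*b - 4.5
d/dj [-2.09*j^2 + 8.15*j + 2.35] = 8.15 - 4.18*j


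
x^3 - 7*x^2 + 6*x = x*(x - 6)*(x - 1)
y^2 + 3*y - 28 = (y - 4)*(y + 7)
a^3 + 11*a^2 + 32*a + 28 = (a + 2)^2*(a + 7)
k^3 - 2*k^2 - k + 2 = (k - 2)*(k - 1)*(k + 1)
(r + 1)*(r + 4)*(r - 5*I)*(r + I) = r^4 + 5*r^3 - 4*I*r^3 + 9*r^2 - 20*I*r^2 + 25*r - 16*I*r + 20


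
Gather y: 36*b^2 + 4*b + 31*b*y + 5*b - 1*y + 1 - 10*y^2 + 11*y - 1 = 36*b^2 + 9*b - 10*y^2 + y*(31*b + 10)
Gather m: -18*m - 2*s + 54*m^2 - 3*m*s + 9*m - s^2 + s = 54*m^2 + m*(-3*s - 9) - s^2 - s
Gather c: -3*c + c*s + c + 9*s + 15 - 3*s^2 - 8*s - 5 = c*(s - 2) - 3*s^2 + s + 10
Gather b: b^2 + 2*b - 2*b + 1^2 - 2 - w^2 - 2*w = b^2 - w^2 - 2*w - 1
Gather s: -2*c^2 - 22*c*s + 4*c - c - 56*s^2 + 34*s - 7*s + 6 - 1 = -2*c^2 + 3*c - 56*s^2 + s*(27 - 22*c) + 5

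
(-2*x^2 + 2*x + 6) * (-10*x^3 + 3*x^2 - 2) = 20*x^5 - 26*x^4 - 54*x^3 + 22*x^2 - 4*x - 12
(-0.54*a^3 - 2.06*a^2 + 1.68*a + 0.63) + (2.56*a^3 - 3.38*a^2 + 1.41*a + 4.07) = 2.02*a^3 - 5.44*a^2 + 3.09*a + 4.7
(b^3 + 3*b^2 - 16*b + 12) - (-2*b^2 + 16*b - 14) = b^3 + 5*b^2 - 32*b + 26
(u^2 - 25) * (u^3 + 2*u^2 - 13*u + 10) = u^5 + 2*u^4 - 38*u^3 - 40*u^2 + 325*u - 250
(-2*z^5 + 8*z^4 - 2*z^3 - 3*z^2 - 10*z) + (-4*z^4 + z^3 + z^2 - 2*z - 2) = -2*z^5 + 4*z^4 - z^3 - 2*z^2 - 12*z - 2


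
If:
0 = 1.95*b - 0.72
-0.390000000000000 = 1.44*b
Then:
No Solution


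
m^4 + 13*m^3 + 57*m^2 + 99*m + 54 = (m + 1)*(m + 3)^2*(m + 6)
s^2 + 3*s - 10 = (s - 2)*(s + 5)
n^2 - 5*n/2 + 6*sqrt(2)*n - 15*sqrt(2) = (n - 5/2)*(n + 6*sqrt(2))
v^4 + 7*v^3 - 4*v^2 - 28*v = v*(v - 2)*(v + 2)*(v + 7)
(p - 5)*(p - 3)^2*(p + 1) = p^4 - 10*p^3 + 28*p^2 - 6*p - 45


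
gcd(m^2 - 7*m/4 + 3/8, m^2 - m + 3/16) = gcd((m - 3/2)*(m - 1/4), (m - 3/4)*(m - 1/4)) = m - 1/4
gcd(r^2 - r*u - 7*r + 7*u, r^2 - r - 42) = r - 7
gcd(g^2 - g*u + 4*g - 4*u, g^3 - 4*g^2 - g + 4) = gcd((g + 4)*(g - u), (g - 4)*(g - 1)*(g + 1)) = 1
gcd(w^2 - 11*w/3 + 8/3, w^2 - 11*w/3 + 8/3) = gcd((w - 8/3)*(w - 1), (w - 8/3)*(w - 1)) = w^2 - 11*w/3 + 8/3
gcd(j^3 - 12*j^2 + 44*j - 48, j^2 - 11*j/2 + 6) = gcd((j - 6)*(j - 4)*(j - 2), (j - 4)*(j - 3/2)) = j - 4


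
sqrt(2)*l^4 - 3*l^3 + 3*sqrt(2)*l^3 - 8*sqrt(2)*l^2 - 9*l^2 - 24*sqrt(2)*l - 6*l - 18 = (l + 3)*(l - 3*sqrt(2))*(l + sqrt(2))*(sqrt(2)*l + 1)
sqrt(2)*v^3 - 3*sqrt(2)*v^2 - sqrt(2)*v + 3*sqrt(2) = (v - 3)*(v - 1)*(sqrt(2)*v + sqrt(2))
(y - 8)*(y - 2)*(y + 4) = y^3 - 6*y^2 - 24*y + 64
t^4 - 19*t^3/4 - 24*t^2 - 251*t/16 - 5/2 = (t - 8)*(t + 1/4)*(t + 1/2)*(t + 5/2)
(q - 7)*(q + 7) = q^2 - 49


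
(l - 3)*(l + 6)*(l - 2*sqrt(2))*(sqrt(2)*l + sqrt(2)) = sqrt(2)*l^4 - 4*l^3 + 4*sqrt(2)*l^3 - 15*sqrt(2)*l^2 - 16*l^2 - 18*sqrt(2)*l + 60*l + 72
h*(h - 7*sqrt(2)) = h^2 - 7*sqrt(2)*h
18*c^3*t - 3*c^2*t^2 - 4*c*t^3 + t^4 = t*(-3*c + t)^2*(2*c + t)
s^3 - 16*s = s*(s - 4)*(s + 4)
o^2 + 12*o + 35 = (o + 5)*(o + 7)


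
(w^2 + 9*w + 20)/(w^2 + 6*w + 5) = (w + 4)/(w + 1)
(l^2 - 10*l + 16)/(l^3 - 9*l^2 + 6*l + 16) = 1/(l + 1)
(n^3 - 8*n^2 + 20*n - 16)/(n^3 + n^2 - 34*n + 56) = (n - 2)/(n + 7)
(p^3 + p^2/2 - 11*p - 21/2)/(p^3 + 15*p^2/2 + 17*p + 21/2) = (2*p - 7)/(2*p + 7)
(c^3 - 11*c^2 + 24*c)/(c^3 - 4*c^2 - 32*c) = (c - 3)/(c + 4)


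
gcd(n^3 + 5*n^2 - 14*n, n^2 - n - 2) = n - 2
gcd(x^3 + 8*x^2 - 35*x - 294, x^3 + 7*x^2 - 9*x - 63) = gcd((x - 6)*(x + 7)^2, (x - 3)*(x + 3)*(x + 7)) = x + 7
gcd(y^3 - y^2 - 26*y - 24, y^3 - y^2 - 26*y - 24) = y^3 - y^2 - 26*y - 24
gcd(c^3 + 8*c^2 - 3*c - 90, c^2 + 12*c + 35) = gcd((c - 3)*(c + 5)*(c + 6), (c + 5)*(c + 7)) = c + 5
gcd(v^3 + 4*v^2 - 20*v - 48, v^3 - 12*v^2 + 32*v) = v - 4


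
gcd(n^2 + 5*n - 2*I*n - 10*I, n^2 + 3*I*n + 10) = n - 2*I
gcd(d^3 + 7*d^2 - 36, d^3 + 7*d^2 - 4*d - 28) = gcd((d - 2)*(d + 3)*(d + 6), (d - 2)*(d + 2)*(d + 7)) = d - 2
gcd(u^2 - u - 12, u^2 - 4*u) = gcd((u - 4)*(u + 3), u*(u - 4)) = u - 4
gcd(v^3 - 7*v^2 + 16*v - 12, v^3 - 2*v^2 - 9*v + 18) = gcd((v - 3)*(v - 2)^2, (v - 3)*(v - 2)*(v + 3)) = v^2 - 5*v + 6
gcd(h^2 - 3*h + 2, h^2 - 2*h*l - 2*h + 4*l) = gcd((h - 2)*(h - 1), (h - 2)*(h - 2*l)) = h - 2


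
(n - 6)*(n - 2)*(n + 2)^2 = n^4 - 4*n^3 - 16*n^2 + 16*n + 48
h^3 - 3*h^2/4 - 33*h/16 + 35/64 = (h - 7/4)*(h - 1/4)*(h + 5/4)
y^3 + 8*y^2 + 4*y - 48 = (y - 2)*(y + 4)*(y + 6)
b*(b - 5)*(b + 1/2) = b^3 - 9*b^2/2 - 5*b/2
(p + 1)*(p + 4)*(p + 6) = p^3 + 11*p^2 + 34*p + 24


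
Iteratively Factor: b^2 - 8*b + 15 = (b - 3)*(b - 5)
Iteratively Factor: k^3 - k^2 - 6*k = (k - 3)*(k^2 + 2*k) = k*(k - 3)*(k + 2)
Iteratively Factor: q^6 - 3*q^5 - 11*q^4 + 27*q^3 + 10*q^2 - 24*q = (q - 4)*(q^5 + q^4 - 7*q^3 - q^2 + 6*q) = (q - 4)*(q - 2)*(q^4 + 3*q^3 - q^2 - 3*q) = (q - 4)*(q - 2)*(q - 1)*(q^3 + 4*q^2 + 3*q) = (q - 4)*(q - 2)*(q - 1)*(q + 3)*(q^2 + q) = q*(q - 4)*(q - 2)*(q - 1)*(q + 3)*(q + 1)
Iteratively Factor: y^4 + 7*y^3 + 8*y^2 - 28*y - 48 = (y + 2)*(y^3 + 5*y^2 - 2*y - 24) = (y - 2)*(y + 2)*(y^2 + 7*y + 12) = (y - 2)*(y + 2)*(y + 4)*(y + 3)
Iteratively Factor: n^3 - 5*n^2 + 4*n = (n - 1)*(n^2 - 4*n) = (n - 4)*(n - 1)*(n)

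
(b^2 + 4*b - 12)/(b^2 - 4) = (b + 6)/(b + 2)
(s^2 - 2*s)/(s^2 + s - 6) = s/(s + 3)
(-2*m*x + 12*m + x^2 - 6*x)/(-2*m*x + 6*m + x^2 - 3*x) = (x - 6)/(x - 3)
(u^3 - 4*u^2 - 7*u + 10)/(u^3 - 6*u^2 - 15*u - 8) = (-u^3 + 4*u^2 + 7*u - 10)/(-u^3 + 6*u^2 + 15*u + 8)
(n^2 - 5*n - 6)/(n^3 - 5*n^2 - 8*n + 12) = (n + 1)/(n^2 + n - 2)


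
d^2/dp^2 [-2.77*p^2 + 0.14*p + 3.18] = -5.54000000000000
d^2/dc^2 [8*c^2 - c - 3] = 16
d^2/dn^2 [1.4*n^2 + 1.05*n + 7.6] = 2.80000000000000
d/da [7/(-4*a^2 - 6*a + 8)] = 7*(4*a + 3)/(2*(2*a^2 + 3*a - 4)^2)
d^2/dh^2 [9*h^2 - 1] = 18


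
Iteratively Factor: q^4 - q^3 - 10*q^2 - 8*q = (q + 2)*(q^3 - 3*q^2 - 4*q) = (q + 1)*(q + 2)*(q^2 - 4*q) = q*(q + 1)*(q + 2)*(q - 4)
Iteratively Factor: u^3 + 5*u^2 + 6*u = (u)*(u^2 + 5*u + 6) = u*(u + 2)*(u + 3)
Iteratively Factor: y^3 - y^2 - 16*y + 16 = (y - 1)*(y^2 - 16) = (y - 1)*(y + 4)*(y - 4)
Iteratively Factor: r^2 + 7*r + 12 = (r + 3)*(r + 4)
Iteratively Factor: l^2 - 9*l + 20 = (l - 4)*(l - 5)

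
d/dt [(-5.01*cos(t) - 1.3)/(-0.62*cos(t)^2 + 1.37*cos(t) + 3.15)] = (3.1062*cos(t)^2 + 1.612*cos(t) + 14.0005)*sin(t)/(0.3844*cos(t)^4 - 1.6988*cos(t)^3 - 2.0291*cos(t)^2 + 8.631*cos(t) + 9.9225)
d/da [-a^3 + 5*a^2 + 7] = a*(10 - 3*a)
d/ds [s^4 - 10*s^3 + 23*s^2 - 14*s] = 4*s^3 - 30*s^2 + 46*s - 14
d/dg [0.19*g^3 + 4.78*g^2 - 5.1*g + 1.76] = 0.57*g^2 + 9.56*g - 5.1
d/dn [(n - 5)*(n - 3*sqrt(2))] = 2*n - 5 - 3*sqrt(2)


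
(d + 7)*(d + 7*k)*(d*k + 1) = d^3*k + 7*d^2*k^2 + 7*d^2*k + d^2 + 49*d*k^2 + 7*d*k + 7*d + 49*k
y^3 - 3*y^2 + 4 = (y - 2)^2*(y + 1)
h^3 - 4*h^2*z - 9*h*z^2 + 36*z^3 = (h - 4*z)*(h - 3*z)*(h + 3*z)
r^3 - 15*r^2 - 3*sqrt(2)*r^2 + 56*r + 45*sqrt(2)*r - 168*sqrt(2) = (r - 8)*(r - 7)*(r - 3*sqrt(2))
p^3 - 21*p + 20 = (p - 4)*(p - 1)*(p + 5)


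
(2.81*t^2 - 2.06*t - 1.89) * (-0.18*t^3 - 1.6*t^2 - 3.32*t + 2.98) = -0.5058*t^5 - 4.1252*t^4 - 5.693*t^3 + 18.237*t^2 + 0.135999999999999*t - 5.6322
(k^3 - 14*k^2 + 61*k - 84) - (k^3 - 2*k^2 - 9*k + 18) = -12*k^2 + 70*k - 102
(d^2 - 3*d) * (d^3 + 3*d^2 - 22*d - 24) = d^5 - 31*d^3 + 42*d^2 + 72*d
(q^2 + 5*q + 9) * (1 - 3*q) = -3*q^3 - 14*q^2 - 22*q + 9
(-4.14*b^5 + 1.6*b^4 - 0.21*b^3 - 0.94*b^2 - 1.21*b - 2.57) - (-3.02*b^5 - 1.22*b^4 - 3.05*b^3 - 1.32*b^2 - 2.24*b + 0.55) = -1.12*b^5 + 2.82*b^4 + 2.84*b^3 + 0.38*b^2 + 1.03*b - 3.12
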